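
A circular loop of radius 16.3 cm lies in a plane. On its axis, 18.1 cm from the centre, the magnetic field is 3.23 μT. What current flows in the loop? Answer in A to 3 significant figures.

I ≈ 2.80 A

On the axis of a loop, B = μ₀IR²/[2(R²+z²)^(3/2)], so I = 2B(R²+z²)^(3/2)/(μ₀R²).
R² + z² = 0.02657 + 0.03276 = 0.05933 m²; raised to 3/2 gives 1.45×10⁻² m³.
I = 2 × 3.23×10⁻⁶ × 1.45×10⁻² / (1.26×10⁻⁶ × 0.02657) = 2.80 A.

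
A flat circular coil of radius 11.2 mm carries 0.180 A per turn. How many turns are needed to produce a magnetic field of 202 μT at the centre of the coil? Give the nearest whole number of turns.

N = 20

For an N-turn coil, B = Nμ₀I/(2R). A single turn gives B₁ = 1.01×10⁻⁵ T with R = 0.0112 m.
N = B/B₁ = 2.02×10⁻⁴ / 1.01×10⁻⁵ = 20.00.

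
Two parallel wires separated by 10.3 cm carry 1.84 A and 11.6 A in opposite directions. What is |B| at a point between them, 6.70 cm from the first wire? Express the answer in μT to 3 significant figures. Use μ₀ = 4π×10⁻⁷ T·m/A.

B ≈ 69.9 μT

Each long wire gives B = μ₀I/(2πd). Distances are d₁ = 0.067 m and d₂ = 0.036 m.
B₁ = 5.49×10⁻⁶ T, B₂ = 6.44×10⁻⁵ T.
Between antiparallel currents both contributions point the same way, so they add. B = B₁ + B₂ = 5.49×10⁻⁶ + 6.44×10⁻⁵ = 6.99×10⁻⁵ T.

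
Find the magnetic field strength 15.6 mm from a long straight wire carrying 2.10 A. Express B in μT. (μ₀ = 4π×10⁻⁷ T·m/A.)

B ≈ 26.9 μT

For an infinitely long straight wire, B = μ₀I/(2πd).
B = (4π×10⁻⁷ × 2.10) / (2π × 0.0156) = 2.69×10⁻⁵ T.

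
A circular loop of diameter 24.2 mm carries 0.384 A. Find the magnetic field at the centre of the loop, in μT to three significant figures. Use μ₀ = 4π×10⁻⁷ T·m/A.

At the centre of a circular loop the Biot–Savart law gives B = μ₀I/(2R) (so R = 0.0121 m).
B = (4π×10⁻⁷ × 0.384) / (2 × 0.0121) = 1.99×10⁻⁵ T.

B ≈ 19.9 μT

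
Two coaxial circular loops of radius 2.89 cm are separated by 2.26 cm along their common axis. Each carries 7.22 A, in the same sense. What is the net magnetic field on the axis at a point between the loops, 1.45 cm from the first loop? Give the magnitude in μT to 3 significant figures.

B ≈ 252 μT

Each loop contributes B = μ₀IR²/[2(R²+z²)^(3/2)] on the axis, with z measured from that loop.
Loop 1 (z = 0.0145 m): B₁ = 1.12×10⁻⁴ T. Loop 2 (z = 0.0081 m): B₂ = 1.40×10⁻⁴ T.
The fields add: B = B₁ + B₂ = 2.52×10⁻⁴ T.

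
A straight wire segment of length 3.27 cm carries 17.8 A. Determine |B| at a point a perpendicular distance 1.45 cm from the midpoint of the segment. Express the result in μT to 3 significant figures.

For a finite straight segment, B = (μ₀I/4πd)(sinθ₁ + sinθ₂), where θ₁, θ₂ are the angles from the perpendicular to each end.
The perpendicular from the point meets the wire at its midpoint, so each end is L/2 = 0.01635 m away along the wire.
sinθ₁ = 0.01635/√(0.01635²+0.0145²) = 0.7482; sinθ₂ = 0.01635/√(0.01635²+0.0145²) = 0.7482.
B = (4π×10⁻⁷ × 17.8) / (4π × 0.0145) × (0.7482 + 0.7482) = 1.84×10⁻⁴ T.

B ≈ 184 μT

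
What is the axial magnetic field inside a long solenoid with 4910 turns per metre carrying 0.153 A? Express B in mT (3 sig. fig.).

Inside a long solenoid, B = μ₀nI with n = 4910 turns/m.
B = 4π×10⁻⁷ × 4910 × 0.153 = 9.44×10⁻⁴ T.

B ≈ 0.944 mT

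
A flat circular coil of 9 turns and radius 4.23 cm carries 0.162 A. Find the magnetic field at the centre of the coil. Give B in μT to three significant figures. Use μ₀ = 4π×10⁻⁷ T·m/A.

B ≈ 21.7 μT

For an N-turn flat coil, B = Nμ₀I/(2R) with R = 0.0423 m.
B = 9 × 2.41×10⁻⁶ T = 2.17×10⁻⁵ T.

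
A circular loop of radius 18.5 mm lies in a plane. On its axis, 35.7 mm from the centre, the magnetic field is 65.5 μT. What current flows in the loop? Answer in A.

I ≈ 19.8 A

On the axis of a loop, B = μ₀IR²/[2(R²+z²)^(3/2)], so I = 2B(R²+z²)^(3/2)/(μ₀R²).
R² + z² = 0.0003422 + 0.001274 = 0.001617 m²; raised to 3/2 gives 6.50×10⁻⁵ m³.
I = 2 × 6.55×10⁻⁵ × 6.50×10⁻⁵ / (1.26×10⁻⁶ × 0.0003422) = 19.8 A.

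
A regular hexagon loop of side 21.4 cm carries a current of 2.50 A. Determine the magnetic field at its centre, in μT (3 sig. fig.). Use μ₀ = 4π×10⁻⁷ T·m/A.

B ≈ 8.09 μT

Each side is a finite straight segment at perpendicular distance d = a/(2 tan(π/6)) = 0.1853 m from the centre, with end-angles ±π/6.
One side contributes B₁ = (μ₀I/4πd)·2 sin(π/6) = 1.35×10⁻⁶ T.
All 6 sides add in the same direction: B = 6 × 1.35×10⁻⁶ = 8.09×10⁻⁶ T.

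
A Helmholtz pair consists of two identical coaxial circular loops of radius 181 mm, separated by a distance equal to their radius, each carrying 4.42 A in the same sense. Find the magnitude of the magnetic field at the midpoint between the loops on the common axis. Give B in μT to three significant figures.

B ≈ 22.0 μT

Each loop contributes B = μ₀IR²/[2(R²+z²)^(3/2)] on the axis, with z measured from that loop.
Loop 1 (z = 0.0905 m): B₁ = 1.10×10⁻⁵ T. Loop 2 (z = 0.0905 m): B₂ = 1.10×10⁻⁵ T.
The fields add: B = B₁ + B₂ = 2.20×10⁻⁵ T.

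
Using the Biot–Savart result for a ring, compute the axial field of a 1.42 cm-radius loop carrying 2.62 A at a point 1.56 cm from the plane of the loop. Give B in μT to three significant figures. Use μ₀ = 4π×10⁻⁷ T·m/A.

B ≈ 35.4 μT

On the axis of a circular loop, B = μ₀IR² / [2(R²+z²)^(3/2)].
R² + z² = (0.0142)² + (0.0156)² = 0.000445 m², and (R²+z²)^(3/2) = 9.39×10⁻⁶ m³.
B = (4π×10⁻⁷ × 2.62 × 0.0002016) / (2 × 9.39×10⁻⁶) = 3.54×10⁻⁵ T.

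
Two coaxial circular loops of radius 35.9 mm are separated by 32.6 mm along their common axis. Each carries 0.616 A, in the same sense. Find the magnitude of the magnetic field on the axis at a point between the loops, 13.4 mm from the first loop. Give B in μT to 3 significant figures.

Each loop contributes B = μ₀IR²/[2(R²+z²)^(3/2)] on the axis, with z measured from that loop.
Loop 1 (z = 0.0134 m): B₁ = 8.87×10⁻⁶ T. Loop 2 (z = 0.0192 m): B₂ = 7.39×10⁻⁶ T.
The fields add: B = B₁ + B₂ = 1.63×10⁻⁵ T.

B ≈ 16.3 μT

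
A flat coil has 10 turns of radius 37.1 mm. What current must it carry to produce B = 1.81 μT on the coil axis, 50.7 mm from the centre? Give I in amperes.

I ≈ 0.0519 A

For an N-turn coil, B = Nμ₀IR²/[2(R²+z²)^(3/2)] with R = 0.0371 m, z = 0.0507 m, so I = 2B(R²+z²)^(3/2)/(Nμ₀R²) = 2 × 1.81×10⁻⁶ × 2.48×10⁻⁴ / (10 × 4π×10⁻⁷ × 0.001376) = 5.19×10⁻² A.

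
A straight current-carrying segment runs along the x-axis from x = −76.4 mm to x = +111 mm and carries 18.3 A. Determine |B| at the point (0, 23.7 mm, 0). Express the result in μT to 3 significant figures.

B ≈ 149 μT

For a finite straight segment, B = (μ₀I/4πd)(sinθ₁ + sinθ₂), where θ₁, θ₂ are the angles from the perpendicular to each end.
The perpendicular distance is d = 0.0237 m; the end-offsets along the wire are a = 0.0764 m and b = 0.111 m.
sinθ₁ = 0.0764/√(0.0764²+0.0237²) = 0.9551; sinθ₂ = 0.111/√(0.111²+0.0237²) = 0.9780.
B = (4π×10⁻⁷ × 18.3) / (4π × 0.0237) × (0.9551 + 0.9780) = 1.49×10⁻⁴ T.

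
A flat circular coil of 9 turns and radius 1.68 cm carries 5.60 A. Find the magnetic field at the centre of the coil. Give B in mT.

B ≈ 1.88 mT

For an N-turn flat coil, B = Nμ₀I/(2R) with R = 0.0168 m.
B = 9 × 2.09×10⁻⁴ T = 1.88×10⁻³ T.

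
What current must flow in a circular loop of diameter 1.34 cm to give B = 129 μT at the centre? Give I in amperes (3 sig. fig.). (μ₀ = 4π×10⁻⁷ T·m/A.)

I ≈ 1.38 A

At the centre of a circular loop B = μ₀I/(2R), so I = 2RB/μ₀.
With R = 0.0067 m, I = 2 × 0.0067 × 1.29×10⁻⁴ / (4π×10⁻⁷) = 1.38 A.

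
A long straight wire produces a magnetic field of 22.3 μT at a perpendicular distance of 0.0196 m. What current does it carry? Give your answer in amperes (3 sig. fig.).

I ≈ 2.19 A

For a long straight wire B = μ₀I/(2πd), so I = 2πdB/μ₀.
I = 2π × 0.0196 × 2.23×10⁻⁵ / (4π×10⁻⁷) = 2.19 A.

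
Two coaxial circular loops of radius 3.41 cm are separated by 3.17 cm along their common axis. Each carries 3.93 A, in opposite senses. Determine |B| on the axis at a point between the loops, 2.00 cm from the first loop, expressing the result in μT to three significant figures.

B ≈ 14.8 μT

Each loop contributes B = μ₀IR²/[2(R²+z²)^(3/2)] on the axis, with z measured from that loop.
Loop 1 (z = 0.02 m): B₁ = 4.65×10⁻⁵ T. Loop 2 (z = 0.0117 m): B₂ = 6.13×10⁻⁵ T.
The fields oppose: B = |B₁ − B₂| = 1.48×10⁻⁵ T.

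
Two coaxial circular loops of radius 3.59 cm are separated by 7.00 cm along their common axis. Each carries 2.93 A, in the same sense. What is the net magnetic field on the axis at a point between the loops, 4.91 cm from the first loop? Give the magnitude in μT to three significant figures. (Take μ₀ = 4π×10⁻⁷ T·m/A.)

B ≈ 43.6 μT

Each loop contributes B = μ₀IR²/[2(R²+z²)^(3/2)] on the axis, with z measured from that loop.
Loop 1 (z = 0.0491 m): B₁ = 1.05×10⁻⁵ T. Loop 2 (z = 0.0209 m): B₂ = 3.31×10⁻⁵ T.
The fields add: B = B₁ + B₂ = 4.36×10⁻⁵ T.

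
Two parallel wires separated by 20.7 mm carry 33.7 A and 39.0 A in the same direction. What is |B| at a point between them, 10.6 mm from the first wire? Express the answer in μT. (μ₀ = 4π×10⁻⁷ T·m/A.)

Each long wire gives B = μ₀I/(2πd). Distances are d₁ = 0.0106 m and d₂ = 0.0101 m.
B₁ = 6.36×10⁻⁴ T, B₂ = 7.72×10⁻⁴ T.
Between parallel currents the two contributions point in opposite directions, so they subtract. B = |B₁ − B₂| = |6.36×10⁻⁴ − 7.72×10⁻⁴| = 1.36×10⁻⁴ T.

B ≈ 136 μT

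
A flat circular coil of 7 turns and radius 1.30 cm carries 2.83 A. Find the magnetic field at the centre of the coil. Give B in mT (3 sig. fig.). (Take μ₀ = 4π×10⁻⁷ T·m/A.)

For an N-turn flat coil, B = Nμ₀I/(2R) with R = 0.013 m.
B = 7 × 1.37×10⁻⁴ T = 9.57×10⁻⁴ T.

B ≈ 0.957 mT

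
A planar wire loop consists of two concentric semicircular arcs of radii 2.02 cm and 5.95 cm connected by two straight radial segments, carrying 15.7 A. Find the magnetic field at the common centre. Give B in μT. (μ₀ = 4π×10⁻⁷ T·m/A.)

B ≈ 161 μT

The radial connectors point toward the centre, so dl × r̂ = 0 and they contribute nothing.
Each semicircle gives μ₀I/(4R): inner arc 2.44×10⁻⁴ T, outer arc 8.29×10⁻⁵ T.
The two arcs carry current in opposite angular senses, so their fields oppose: B = |2.44×10⁻⁴ − 8.29×10⁻⁵| = 1.61×10⁻⁴ T.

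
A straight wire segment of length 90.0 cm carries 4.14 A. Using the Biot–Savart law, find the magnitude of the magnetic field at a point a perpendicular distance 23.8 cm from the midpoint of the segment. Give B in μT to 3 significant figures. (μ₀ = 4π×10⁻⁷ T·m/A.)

B ≈ 3.08 μT

For a finite straight segment, B = (μ₀I/4πd)(sinθ₁ + sinθ₂), where θ₁, θ₂ are the angles from the perpendicular to each end.
The perpendicular from the point meets the wire at its midpoint, so each end is L/2 = 0.45 m away along the wire.
sinθ₁ = 0.45/√(0.45²+0.238²) = 0.8840; sinθ₂ = 0.45/√(0.45²+0.238²) = 0.8840.
B = (4π×10⁻⁷ × 4.14) / (4π × 0.238) × (0.8840 + 0.8840) = 3.08×10⁻⁶ T.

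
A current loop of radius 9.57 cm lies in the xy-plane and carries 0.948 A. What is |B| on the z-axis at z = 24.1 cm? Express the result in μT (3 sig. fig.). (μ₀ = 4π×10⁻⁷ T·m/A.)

On the axis of a circular loop, B = μ₀IR² / [2(R²+z²)^(3/2)].
R² + z² = (0.0957)² + (0.241)² = 0.06724 m², and (R²+z²)^(3/2) = 1.74×10⁻² m³.
B = (4π×10⁻⁷ × 0.948 × 0.009158) / (2 × 1.74×10⁻²) = 3.13×10⁻⁷ T.

B ≈ 0.313 μT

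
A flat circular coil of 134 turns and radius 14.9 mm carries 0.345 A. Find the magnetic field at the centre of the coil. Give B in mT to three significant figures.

For an N-turn flat coil, B = Nμ₀I/(2R) with R = 0.0149 m.
B = 134 × 1.45×10⁻⁵ T = 1.95×10⁻³ T.

B ≈ 1.95 mT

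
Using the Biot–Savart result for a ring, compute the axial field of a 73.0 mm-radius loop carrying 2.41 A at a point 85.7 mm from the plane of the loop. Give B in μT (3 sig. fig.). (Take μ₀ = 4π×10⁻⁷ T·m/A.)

B ≈ 5.66 μT

On the axis of a circular loop, B = μ₀IR² / [2(R²+z²)^(3/2)].
R² + z² = (0.073)² + (0.0857)² = 0.01267 m², and (R²+z²)^(3/2) = 1.43×10⁻³ m³.
B = (4π×10⁻⁷ × 2.41 × 0.005329) / (2 × 1.43×10⁻³) = 5.66×10⁻⁶ T.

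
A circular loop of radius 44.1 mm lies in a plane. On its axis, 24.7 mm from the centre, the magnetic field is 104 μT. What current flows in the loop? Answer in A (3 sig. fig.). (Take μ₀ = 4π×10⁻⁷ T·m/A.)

On the axis of a loop, B = μ₀IR²/[2(R²+z²)^(3/2)], so I = 2B(R²+z²)^(3/2)/(μ₀R²).
R² + z² = 0.001945 + 0.0006101 = 0.002555 m²; raised to 3/2 gives 1.29×10⁻⁴ m³.
I = 2 × 1.04×10⁻⁴ × 1.29×10⁻⁴ / (1.26×10⁻⁶ × 0.001945) = 11.0 A.

I ≈ 11.0 A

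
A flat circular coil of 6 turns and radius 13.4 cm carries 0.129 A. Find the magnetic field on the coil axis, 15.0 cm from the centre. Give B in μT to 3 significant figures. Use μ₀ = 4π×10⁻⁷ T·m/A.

B ≈ 1.07 μT

For an N-turn flat coil, B = Nμ₀IR²/[2(R²+z²)^(3/2)] with R = 0.134 m, z = 0.15 m.
B = 6 × 1.79×10⁻⁷ T = 1.07×10⁻⁶ T.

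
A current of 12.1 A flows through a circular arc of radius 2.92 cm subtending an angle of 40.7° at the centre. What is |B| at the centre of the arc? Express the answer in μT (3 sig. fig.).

B ≈ 29.4 μT

The Biot–Savart field of a circular arc at its centre is B = μ₀Iφ/(4πR), with φ = 0.7103 rad.
B = (4π×10⁻⁷ × 12.1 × 0.7103) / (4π × 0.0292) = 2.94×10⁻⁵ T.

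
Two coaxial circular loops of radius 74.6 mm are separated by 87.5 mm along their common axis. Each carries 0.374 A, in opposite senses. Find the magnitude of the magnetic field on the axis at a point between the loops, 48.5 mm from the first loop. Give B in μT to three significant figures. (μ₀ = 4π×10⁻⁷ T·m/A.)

Each loop contributes B = μ₀IR²/[2(R²+z²)^(3/2)] on the axis, with z measured from that loop.
Loop 1 (z = 0.0485 m): B₁ = 1.86×10⁻⁶ T. Loop 2 (z = 0.039 m): B₂ = 2.19×10⁻⁶ T.
The fields oppose: B = |B₁ − B₂| = 3.36×10⁻⁷ T.

B ≈ 0.336 μT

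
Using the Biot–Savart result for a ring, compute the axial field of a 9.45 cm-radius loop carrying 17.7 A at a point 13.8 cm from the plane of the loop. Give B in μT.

B ≈ 21.2 μT

On the axis of a circular loop, B = μ₀IR² / [2(R²+z²)^(3/2)].
R² + z² = (0.0945)² + (0.138)² = 0.02797 m², and (R²+z²)^(3/2) = 4.68×10⁻³ m³.
B = (4π×10⁻⁷ × 17.7 × 0.00893) / (2 × 4.68×10⁻³) = 2.12×10⁻⁵ T.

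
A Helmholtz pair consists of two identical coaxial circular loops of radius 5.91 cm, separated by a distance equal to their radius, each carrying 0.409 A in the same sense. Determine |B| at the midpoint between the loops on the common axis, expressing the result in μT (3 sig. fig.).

Each loop contributes B = μ₀IR²/[2(R²+z²)^(3/2)] on the axis, with z measured from that loop.
Loop 1 (z = 0.02955 m): B₁ = 3.11×10⁻⁶ T. Loop 2 (z = 0.02955 m): B₂ = 3.11×10⁻⁶ T.
The fields add: B = B₁ + B₂ = 6.22×10⁻⁶ T.

B ≈ 6.22 μT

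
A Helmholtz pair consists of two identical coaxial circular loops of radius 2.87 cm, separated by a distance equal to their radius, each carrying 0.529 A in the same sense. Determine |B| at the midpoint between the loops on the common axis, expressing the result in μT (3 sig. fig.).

Each loop contributes B = μ₀IR²/[2(R²+z²)^(3/2)] on the axis, with z measured from that loop.
Loop 1 (z = 0.01435 m): B₁ = 8.29×10⁻⁶ T. Loop 2 (z = 0.01435 m): B₂ = 8.29×10⁻⁶ T.
The fields add: B = B₁ + B₂ = 1.66×10⁻⁵ T.

B ≈ 16.6 μT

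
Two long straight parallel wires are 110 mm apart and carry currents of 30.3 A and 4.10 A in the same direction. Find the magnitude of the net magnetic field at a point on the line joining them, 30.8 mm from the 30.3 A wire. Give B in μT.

Each long wire gives B = μ₀I/(2πd). Distances are d₁ = 0.0308 m and d₂ = 0.0792 m.
B₁ = 1.97×10⁻⁴ T, B₂ = 1.04×10⁻⁵ T.
Between parallel currents the two contributions point in opposite directions, so they subtract. B = |B₁ − B₂| = |1.97×10⁻⁴ − 1.04×10⁻⁵| = 1.86×10⁻⁴ T.

B ≈ 186 μT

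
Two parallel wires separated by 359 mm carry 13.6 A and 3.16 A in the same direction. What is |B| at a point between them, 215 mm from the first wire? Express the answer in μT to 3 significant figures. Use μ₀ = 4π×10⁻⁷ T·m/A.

B ≈ 8.26 μT

Each long wire gives B = μ₀I/(2πd). Distances are d₁ = 0.215 m and d₂ = 0.144 m.
B₁ = 1.27×10⁻⁵ T, B₂ = 4.39×10⁻⁶ T.
Between parallel currents the two contributions point in opposite directions, so they subtract. B = |B₁ − B₂| = |1.27×10⁻⁵ − 4.39×10⁻⁶| = 8.26×10⁻⁶ T.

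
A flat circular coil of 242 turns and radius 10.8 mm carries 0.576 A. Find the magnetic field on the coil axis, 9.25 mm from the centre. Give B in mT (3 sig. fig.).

For an N-turn flat coil, B = Nμ₀IR²/[2(R²+z²)^(3/2)] with R = 0.0108 m, z = 0.00925 m.
B = 242 × 1.47×10⁻⁵ T = 3.55×10⁻³ T.

B ≈ 3.55 mT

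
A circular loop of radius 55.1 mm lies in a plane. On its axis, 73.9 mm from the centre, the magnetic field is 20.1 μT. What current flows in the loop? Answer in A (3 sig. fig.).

I ≈ 8.25 A

On the axis of a loop, B = μ₀IR²/[2(R²+z²)^(3/2)], so I = 2B(R²+z²)^(3/2)/(μ₀R²).
R² + z² = 0.003036 + 0.005461 = 0.008497 m²; raised to 3/2 gives 7.83×10⁻⁴ m³.
I = 2 × 2.01×10⁻⁵ × 7.83×10⁻⁴ / (1.26×10⁻⁶ × 0.003036) = 8.25 A.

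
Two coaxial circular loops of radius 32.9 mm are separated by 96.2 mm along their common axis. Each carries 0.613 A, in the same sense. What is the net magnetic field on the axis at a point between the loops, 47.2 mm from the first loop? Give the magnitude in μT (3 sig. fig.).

Each loop contributes B = μ₀IR²/[2(R²+z²)^(3/2)] on the axis, with z measured from that loop.
Loop 1 (z = 0.0472 m): B₁ = 2.19×10⁻⁶ T. Loop 2 (z = 0.049 m): B₂ = 2.03×10⁻⁶ T.
The fields add: B = B₁ + B₂ = 4.22×10⁻⁶ T.

B ≈ 4.22 μT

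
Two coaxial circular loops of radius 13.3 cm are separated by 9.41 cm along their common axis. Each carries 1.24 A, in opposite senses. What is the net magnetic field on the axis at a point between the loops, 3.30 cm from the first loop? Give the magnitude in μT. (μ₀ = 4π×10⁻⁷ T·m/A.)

B ≈ 0.960 μT

Each loop contributes B = μ₀IR²/[2(R²+z²)^(3/2)] on the axis, with z measured from that loop.
Loop 1 (z = 0.033 m): B₁ = 5.36×10⁻⁶ T. Loop 2 (z = 0.0611 m): B₂ = 4.40×10⁻⁶ T.
The fields oppose: B = |B₁ − B₂| = 9.60×10⁻⁷ T.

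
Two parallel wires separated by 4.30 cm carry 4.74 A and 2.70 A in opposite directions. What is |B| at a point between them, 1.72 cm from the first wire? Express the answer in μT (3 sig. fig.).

Each long wire gives B = μ₀I/(2πd). Distances are d₁ = 0.0172 m and d₂ = 0.0258 m.
B₁ = 5.51×10⁻⁵ T, B₂ = 2.09×10⁻⁵ T.
Between antiparallel currents both contributions point the same way, so they add. B = B₁ + B₂ = 5.51×10⁻⁵ + 2.09×10⁻⁵ = 7.60×10⁻⁵ T.

B ≈ 76.0 μT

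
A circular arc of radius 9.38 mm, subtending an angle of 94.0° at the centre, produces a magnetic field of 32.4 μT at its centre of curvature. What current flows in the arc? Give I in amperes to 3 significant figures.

I ≈ 1.85 A

For a circular arc, B = μ₀Iφ/(4πR) with φ in radians; here φ = 1.641 rad.
So I = 4πRB/(μ₀φ) = 4π × 0.00938 × 3.24×10⁻⁵ / (4π×10⁻⁷ × 1.641) = 1.85 A.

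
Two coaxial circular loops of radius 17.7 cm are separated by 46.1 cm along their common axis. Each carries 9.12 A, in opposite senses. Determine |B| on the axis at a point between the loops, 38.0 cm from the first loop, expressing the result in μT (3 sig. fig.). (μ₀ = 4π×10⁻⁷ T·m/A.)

B ≈ 21.9 μT

Each loop contributes B = μ₀IR²/[2(R²+z²)^(3/2)] on the axis, with z measured from that loop.
Loop 1 (z = 0.38 m): B₁ = 2.44×10⁻⁶ T. Loop 2 (z = 0.081 m): B₂ = 2.43×10⁻⁵ T.
The fields oppose: B = |B₁ − B₂| = 2.19×10⁻⁵ T.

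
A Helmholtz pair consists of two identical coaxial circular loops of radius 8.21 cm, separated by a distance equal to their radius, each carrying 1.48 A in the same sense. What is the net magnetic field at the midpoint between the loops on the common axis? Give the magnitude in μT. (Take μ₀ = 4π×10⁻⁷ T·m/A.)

Each loop contributes B = μ₀IR²/[2(R²+z²)^(3/2)] on the axis, with z measured from that loop.
Loop 1 (z = 0.04105 m): B₁ = 8.10×10⁻⁶ T. Loop 2 (z = 0.04105 m): B₂ = 8.10×10⁻⁶ T.
The fields add: B = B₁ + B₂ = 1.62×10⁻⁵ T.

B ≈ 16.2 μT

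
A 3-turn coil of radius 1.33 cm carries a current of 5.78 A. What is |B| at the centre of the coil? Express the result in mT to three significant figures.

For an N-turn flat coil, B = Nμ₀I/(2R) with R = 0.0133 m.
B = 3 × 2.73×10⁻⁴ T = 8.19×10⁻⁴ T.

B ≈ 0.819 mT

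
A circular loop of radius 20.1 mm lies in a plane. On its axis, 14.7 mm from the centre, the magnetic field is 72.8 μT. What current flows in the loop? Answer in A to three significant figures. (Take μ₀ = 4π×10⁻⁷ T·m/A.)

On the axis of a loop, B = μ₀IR²/[2(R²+z²)^(3/2)], so I = 2B(R²+z²)^(3/2)/(μ₀R²).
R² + z² = 0.000404 + 0.0002161 = 0.0006201 m²; raised to 3/2 gives 1.54×10⁻⁵ m³.
I = 2 × 7.28×10⁻⁵ × 1.54×10⁻⁵ / (1.26×10⁻⁶ × 0.000404) = 4.43 A.

I ≈ 4.43 A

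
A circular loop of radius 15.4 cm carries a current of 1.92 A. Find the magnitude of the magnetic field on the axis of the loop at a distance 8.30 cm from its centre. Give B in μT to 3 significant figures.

On the axis of a circular loop, B = μ₀IR² / [2(R²+z²)^(3/2)].
R² + z² = (0.154)² + (0.083)² = 0.03061 m², and (R²+z²)^(3/2) = 5.35×10⁻³ m³.
B = (4π×10⁻⁷ × 1.92 × 0.02372) / (2 × 5.35×10⁻³) = 5.34×10⁻⁶ T.

B ≈ 5.34 μT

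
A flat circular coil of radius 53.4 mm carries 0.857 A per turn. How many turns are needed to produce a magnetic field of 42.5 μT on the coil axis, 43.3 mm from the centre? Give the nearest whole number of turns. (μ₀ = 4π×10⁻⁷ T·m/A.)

For an N-turn coil, B = Nμ₀IR²/[2(R²+z²)^(3/2)]. A single turn gives B₁ = 4.73×10⁻⁶ T with R = 0.0534 m, z = 0.0433 m.
N = B/B₁ = 4.25×10⁻⁵ / 4.73×10⁻⁶ = 8.99.

N = 9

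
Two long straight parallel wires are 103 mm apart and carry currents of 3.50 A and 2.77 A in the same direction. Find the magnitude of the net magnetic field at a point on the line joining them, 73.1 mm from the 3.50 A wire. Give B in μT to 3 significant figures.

Each long wire gives B = μ₀I/(2πd). Distances are d₁ = 0.0731 m and d₂ = 0.0299 m.
B₁ = 9.58×10⁻⁶ T, B₂ = 1.85×10⁻⁵ T.
Between parallel currents the two contributions point in opposite directions, so they subtract. B = |B₁ − B₂| = |9.58×10⁻⁶ − 1.85×10⁻⁵| = 8.95×10⁻⁶ T.

B ≈ 8.95 μT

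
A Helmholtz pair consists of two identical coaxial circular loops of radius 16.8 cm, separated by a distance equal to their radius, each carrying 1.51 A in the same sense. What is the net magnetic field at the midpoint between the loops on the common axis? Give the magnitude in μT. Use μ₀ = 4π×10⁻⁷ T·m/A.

Each loop contributes B = μ₀IR²/[2(R²+z²)^(3/2)] on the axis, with z measured from that loop.
Loop 1 (z = 0.084 m): B₁ = 4.04×10⁻⁶ T. Loop 2 (z = 0.084 m): B₂ = 4.04×10⁻⁶ T.
The fields add: B = B₁ + B₂ = 8.08×10⁻⁶ T.

B ≈ 8.08 μT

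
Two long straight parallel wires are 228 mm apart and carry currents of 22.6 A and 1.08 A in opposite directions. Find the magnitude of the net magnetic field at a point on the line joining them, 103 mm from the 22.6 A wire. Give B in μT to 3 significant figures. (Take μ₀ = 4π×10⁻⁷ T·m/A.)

B ≈ 45.6 μT

Each long wire gives B = μ₀I/(2πd). Distances are d₁ = 0.103 m and d₂ = 0.125 m.
B₁ = 4.39×10⁻⁵ T, B₂ = 1.73×10⁻⁶ T.
Between antiparallel currents both contributions point the same way, so they add. B = B₁ + B₂ = 4.39×10⁻⁵ + 1.73×10⁻⁶ = 4.56×10⁻⁵ T.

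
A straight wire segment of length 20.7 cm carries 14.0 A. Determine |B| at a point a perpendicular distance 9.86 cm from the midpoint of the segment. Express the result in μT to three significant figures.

B ≈ 20.6 μT

For a finite straight segment, B = (μ₀I/4πd)(sinθ₁ + sinθ₂), where θ₁, θ₂ are the angles from the perpendicular to each end.
The perpendicular from the point meets the wire at its midpoint, so each end is L/2 = 0.1035 m away along the wire.
sinθ₁ = 0.1035/√(0.1035²+0.0986²) = 0.7240; sinθ₂ = 0.1035/√(0.1035²+0.0986²) = 0.7240.
B = (4π×10⁻⁷ × 14.0) / (4π × 0.0986) × (0.7240 + 0.7240) = 2.06×10⁻⁵ T.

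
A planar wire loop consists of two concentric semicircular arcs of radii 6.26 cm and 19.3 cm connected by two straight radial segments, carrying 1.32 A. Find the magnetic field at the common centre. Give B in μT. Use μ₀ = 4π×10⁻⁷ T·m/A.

B ≈ 4.48 μT

The radial connectors point toward the centre, so dl × r̂ = 0 and they contribute nothing.
Each semicircle gives μ₀I/(4R): inner arc 6.62×10⁻⁶ T, outer arc 2.15×10⁻⁶ T.
The two arcs carry current in opposite angular senses, so their fields oppose: B = |6.62×10⁻⁶ − 2.15×10⁻⁶| = 4.48×10⁻⁶ T.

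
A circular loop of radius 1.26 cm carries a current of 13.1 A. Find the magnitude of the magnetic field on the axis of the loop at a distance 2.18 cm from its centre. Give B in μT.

On the axis of a circular loop, B = μ₀IR² / [2(R²+z²)^(3/2)].
R² + z² = (0.0126)² + (0.0218)² = 0.000634 m², and (R²+z²)^(3/2) = 1.60×10⁻⁵ m³.
B = (4π×10⁻⁷ × 13.1 × 0.0001588) / (2 × 1.60×10⁻⁵) = 8.19×10⁻⁵ T.

B ≈ 81.9 μT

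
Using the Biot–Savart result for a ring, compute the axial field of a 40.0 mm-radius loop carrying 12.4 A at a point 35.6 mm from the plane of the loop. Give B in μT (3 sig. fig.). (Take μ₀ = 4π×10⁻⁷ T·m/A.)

On the axis of a circular loop, B = μ₀IR² / [2(R²+z²)^(3/2)].
R² + z² = (0.04)² + (0.0356)² = 0.002867 m², and (R²+z²)^(3/2) = 1.54×10⁻⁴ m³.
B = (4π×10⁻⁷ × 12.4 × 0.0016) / (2 × 1.54×10⁻⁴) = 8.12×10⁻⁵ T.

B ≈ 81.2 μT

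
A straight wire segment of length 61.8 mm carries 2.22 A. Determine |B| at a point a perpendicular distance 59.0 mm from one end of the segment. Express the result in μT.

B ≈ 2.72 μT

For a finite straight segment, B = (μ₀I/4πd)(sinθ₁ + sinθ₂), where θ₁, θ₂ are the angles from the perpendicular to each end.
The perpendicular foot is at one end, so the two end-offsets along the wire are 0 and L = 0.0618 m.
sinθ₁ = 0/√(0²+0.059²) = 0.0000; sinθ₂ = 0.0618/√(0.0618²+0.059²) = 0.7233.
B = (4π×10⁻⁷ × 2.22) / (4π × 0.059) × (0.0000 + 0.7233) = 2.72×10⁻⁶ T.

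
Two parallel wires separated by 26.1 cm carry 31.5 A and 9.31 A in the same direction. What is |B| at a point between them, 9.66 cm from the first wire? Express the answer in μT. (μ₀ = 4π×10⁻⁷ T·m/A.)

B ≈ 53.9 μT

Each long wire gives B = μ₀I/(2πd). Distances are d₁ = 0.0966 m and d₂ = 0.1644 m.
B₁ = 6.52×10⁻⁵ T, B₂ = 1.13×10⁻⁵ T.
Between parallel currents the two contributions point in opposite directions, so they subtract. B = |B₁ − B₂| = |6.52×10⁻⁵ − 1.13×10⁻⁵| = 5.39×10⁻⁵ T.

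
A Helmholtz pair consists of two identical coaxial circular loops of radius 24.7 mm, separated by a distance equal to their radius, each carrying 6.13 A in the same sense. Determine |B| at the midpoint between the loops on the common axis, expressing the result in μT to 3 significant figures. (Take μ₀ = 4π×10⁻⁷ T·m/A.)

B ≈ 223 μT

Each loop contributes B = μ₀IR²/[2(R²+z²)^(3/2)] on the axis, with z measured from that loop.
Loop 1 (z = 0.01235 m): B₁ = 1.12×10⁻⁴ T. Loop 2 (z = 0.01235 m): B₂ = 1.12×10⁻⁴ T.
The fields add: B = B₁ + B₂ = 2.23×10⁻⁴ T.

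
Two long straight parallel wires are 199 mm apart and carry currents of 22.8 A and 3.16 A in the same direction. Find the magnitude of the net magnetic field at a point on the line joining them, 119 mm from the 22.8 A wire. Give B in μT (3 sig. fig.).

Each long wire gives B = μ₀I/(2πd). Distances are d₁ = 0.119 m and d₂ = 0.08 m.
B₁ = 3.83×10⁻⁵ T, B₂ = 7.90×10⁻⁶ T.
Between parallel currents the two contributions point in opposite directions, so they subtract. B = |B₁ − B₂| = |3.83×10⁻⁵ − 7.90×10⁻⁶| = 3.04×10⁻⁵ T.

B ≈ 30.4 μT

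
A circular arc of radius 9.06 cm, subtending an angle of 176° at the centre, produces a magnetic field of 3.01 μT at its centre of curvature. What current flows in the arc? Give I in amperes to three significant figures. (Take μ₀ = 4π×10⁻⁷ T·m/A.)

For a circular arc, B = μ₀Iφ/(4πR) with φ in radians; here φ = 3.072 rad.
So I = 4πRB/(μ₀φ) = 4π × 0.0906 × 3.01×10⁻⁶ / (4π×10⁻⁷ × 3.072) = 0.888 A.

I ≈ 0.888 A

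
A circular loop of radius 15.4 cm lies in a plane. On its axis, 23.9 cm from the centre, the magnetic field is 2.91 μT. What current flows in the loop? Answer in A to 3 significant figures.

On the axis of a loop, B = μ₀IR²/[2(R²+z²)^(3/2)], so I = 2B(R²+z²)^(3/2)/(μ₀R²).
R² + z² = 0.02372 + 0.05712 = 0.08084 m²; raised to 3/2 gives 2.30×10⁻² m³.
I = 2 × 2.91×10⁻⁶ × 2.30×10⁻² / (1.26×10⁻⁶ × 0.02372) = 4.49 A.

I ≈ 4.49 A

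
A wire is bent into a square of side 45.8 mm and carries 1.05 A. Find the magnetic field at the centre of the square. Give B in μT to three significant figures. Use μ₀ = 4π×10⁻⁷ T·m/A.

Each side is a finite straight segment at perpendicular distance d = a/(2 tan(π/4)) = 0.0229 m from the centre, with end-angles ±π/4.
One side contributes B₁ = (μ₀I/4πd)·2 sin(π/4) = 6.48×10⁻⁶ T.
All 4 sides add in the same direction: B = 4 × 6.48×10⁻⁶ = 2.59×10⁻⁵ T.

B ≈ 25.9 μT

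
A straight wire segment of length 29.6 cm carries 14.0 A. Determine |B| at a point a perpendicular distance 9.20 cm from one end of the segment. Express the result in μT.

B ≈ 14.5 μT

For a finite straight segment, B = (μ₀I/4πd)(sinθ₁ + sinθ₂), where θ₁, θ₂ are the angles from the perpendicular to each end.
The perpendicular foot is at one end, so the two end-offsets along the wire are 0 and L = 0.296 m.
sinθ₁ = 0/√(0²+0.092²) = 0.0000; sinθ₂ = 0.296/√(0.296²+0.092²) = 0.9549.
B = (4π×10⁻⁷ × 14.0) / (4π × 0.092) × (0.0000 + 0.9549) = 1.45×10⁻⁵ T.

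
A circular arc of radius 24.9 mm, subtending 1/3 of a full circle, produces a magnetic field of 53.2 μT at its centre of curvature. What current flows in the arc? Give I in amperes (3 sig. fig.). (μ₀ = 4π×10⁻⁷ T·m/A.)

For a circular arc, B = μ₀Iφ/(4πR) with φ in radians; here φ = 2.094 rad.
So I = 4πRB/(μ₀φ) = 4π × 0.0249 × 5.32×10⁻⁵ / (4π×10⁻⁷ × 2.094) = 6.32 A.

I ≈ 6.32 A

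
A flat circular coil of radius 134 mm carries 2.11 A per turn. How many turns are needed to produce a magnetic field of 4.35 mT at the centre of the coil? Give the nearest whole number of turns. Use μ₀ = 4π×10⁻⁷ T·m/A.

For an N-turn coil, B = Nμ₀I/(2R). A single turn gives B₁ = 9.89×10⁻⁶ T with R = 0.134 m.
N = B/B₁ = 4.35×10⁻³ / 9.89×10⁻⁶ = 439.67.

N = 440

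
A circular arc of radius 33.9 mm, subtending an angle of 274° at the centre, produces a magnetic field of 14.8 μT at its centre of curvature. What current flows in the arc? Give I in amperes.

For a circular arc, B = μ₀Iφ/(4πR) with φ in radians; here φ = 4.782 rad.
So I = 4πRB/(μ₀φ) = 4π × 0.0339 × 1.48×10⁻⁵ / (4π×10⁻⁷ × 4.782) = 1.05 A.

I ≈ 1.05 A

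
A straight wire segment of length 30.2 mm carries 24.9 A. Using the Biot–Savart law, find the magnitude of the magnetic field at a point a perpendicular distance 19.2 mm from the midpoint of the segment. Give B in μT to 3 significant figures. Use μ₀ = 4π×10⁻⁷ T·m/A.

For a finite straight segment, B = (μ₀I/4πd)(sinθ₁ + sinθ₂), where θ₁, θ₂ are the angles from the perpendicular to each end.
The perpendicular from the point meets the wire at its midpoint, so each end is L/2 = 0.0151 m away along the wire.
sinθ₁ = 0.0151/√(0.0151²+0.0192²) = 0.6182; sinθ₂ = 0.0151/√(0.0151²+0.0192²) = 0.6182.
B = (4π×10⁻⁷ × 24.9) / (4π × 0.0192) × (0.6182 + 0.6182) = 1.60×10⁻⁴ T.

B ≈ 160 μT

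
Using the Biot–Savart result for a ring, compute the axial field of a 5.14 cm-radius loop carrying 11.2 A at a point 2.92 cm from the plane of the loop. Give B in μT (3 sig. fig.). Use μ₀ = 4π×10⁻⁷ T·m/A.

B ≈ 90.0 μT

On the axis of a circular loop, B = μ₀IR² / [2(R²+z²)^(3/2)].
R² + z² = (0.0514)² + (0.0292)² = 0.003495 m², and (R²+z²)^(3/2) = 2.07×10⁻⁴ m³.
B = (4π×10⁻⁷ × 11.2 × 0.002642) / (2 × 2.07×10⁻⁴) = 9.00×10⁻⁵ T.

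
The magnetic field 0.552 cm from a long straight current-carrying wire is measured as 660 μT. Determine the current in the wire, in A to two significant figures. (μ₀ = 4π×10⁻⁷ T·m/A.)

For a long straight wire B = μ₀I/(2πd), so I = 2πdB/μ₀.
I = 2π × 0.00552 × 6.60×10⁻⁴ / (4π×10⁻⁷) = 18.2 A.

I ≈ 18 A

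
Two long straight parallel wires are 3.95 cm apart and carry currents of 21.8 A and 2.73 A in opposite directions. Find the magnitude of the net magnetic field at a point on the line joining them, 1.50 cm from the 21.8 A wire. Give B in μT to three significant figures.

Each long wire gives B = μ₀I/(2πd). Distances are d₁ = 0.015 m and d₂ = 0.0245 m.
B₁ = 2.91×10⁻⁴ T, B₂ = 2.23×10⁻⁵ T.
Between antiparallel currents both contributions point the same way, so they add. B = B₁ + B₂ = 2.91×10⁻⁴ + 2.23×10⁻⁵ = 3.13×10⁻⁴ T.

B ≈ 313 μT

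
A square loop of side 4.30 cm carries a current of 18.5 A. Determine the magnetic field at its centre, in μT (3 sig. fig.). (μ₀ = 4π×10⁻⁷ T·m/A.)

Each side is a finite straight segment at perpendicular distance d = a/(2 tan(π/4)) = 0.0215 m from the centre, with end-angles ±π/4.
One side contributes B₁ = (μ₀I/4πd)·2 sin(π/4) = 1.22×10⁻⁴ T.
All 4 sides add in the same direction: B = 4 × 1.22×10⁻⁴ = 4.87×10⁻⁴ T.

B ≈ 487 μT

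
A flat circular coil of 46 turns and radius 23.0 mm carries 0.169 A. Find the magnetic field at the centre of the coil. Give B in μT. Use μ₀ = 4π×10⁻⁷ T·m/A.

B ≈ 212 μT

For an N-turn flat coil, B = Nμ₀I/(2R) with R = 0.023 m.
B = 46 × 4.62×10⁻⁶ T = 2.12×10⁻⁴ T.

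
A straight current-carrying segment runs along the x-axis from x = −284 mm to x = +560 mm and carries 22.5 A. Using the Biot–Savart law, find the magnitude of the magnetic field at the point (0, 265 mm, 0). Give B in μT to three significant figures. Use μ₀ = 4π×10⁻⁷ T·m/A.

For a finite straight segment, B = (μ₀I/4πd)(sinθ₁ + sinθ₂), where θ₁, θ₂ are the angles from the perpendicular to each end.
The perpendicular distance is d = 0.265 m; the end-offsets along the wire are a = 0.284 m and b = 0.56 m.
sinθ₁ = 0.284/√(0.284²+0.265²) = 0.7311; sinθ₂ = 0.56/√(0.56²+0.265²) = 0.9039.
B = (4π×10⁻⁷ × 22.5) / (4π × 0.265) × (0.7311 + 0.9039) = 1.39×10⁻⁵ T.

B ≈ 13.9 μT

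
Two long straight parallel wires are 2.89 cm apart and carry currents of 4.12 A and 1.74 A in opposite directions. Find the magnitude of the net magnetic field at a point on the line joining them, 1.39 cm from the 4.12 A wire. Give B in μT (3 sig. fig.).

B ≈ 82.5 μT

Each long wire gives B = μ₀I/(2πd). Distances are d₁ = 0.0139 m and d₂ = 0.015 m.
B₁ = 5.93×10⁻⁵ T, B₂ = 2.32×10⁻⁵ T.
Between antiparallel currents both contributions point the same way, so they add. B = B₁ + B₂ = 5.93×10⁻⁵ + 2.32×10⁻⁵ = 8.25×10⁻⁵ T.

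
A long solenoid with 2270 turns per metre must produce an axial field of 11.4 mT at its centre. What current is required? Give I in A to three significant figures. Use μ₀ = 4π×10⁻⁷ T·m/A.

I ≈ 4.00 A

Inside a long solenoid B = μ₀nI with n = 2270 m⁻¹, so I = B/(μ₀n).
I = 1.14×10⁻² / (4π×10⁻⁷ × 2270) = 4.00 A.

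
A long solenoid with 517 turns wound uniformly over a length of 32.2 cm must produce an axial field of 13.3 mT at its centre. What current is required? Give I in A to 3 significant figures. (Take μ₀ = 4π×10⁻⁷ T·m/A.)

I ≈ 6.59 A

Inside a long solenoid B = μ₀nI with n = 1606 m⁻¹, so I = B/(μ₀n).
I = 1.33×10⁻² / (4π×10⁻⁷ × 1606) = 6.59 A.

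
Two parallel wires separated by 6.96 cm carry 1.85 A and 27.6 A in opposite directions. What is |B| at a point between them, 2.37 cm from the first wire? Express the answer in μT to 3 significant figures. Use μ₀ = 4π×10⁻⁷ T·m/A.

B ≈ 136 μT

Each long wire gives B = μ₀I/(2πd). Distances are d₁ = 0.0237 m and d₂ = 0.0459 m.
B₁ = 1.56×10⁻⁵ T, B₂ = 1.20×10⁻⁴ T.
Between antiparallel currents both contributions point the same way, so they add. B = B₁ + B₂ = 1.56×10⁻⁵ + 1.20×10⁻⁴ = 1.36×10⁻⁴ T.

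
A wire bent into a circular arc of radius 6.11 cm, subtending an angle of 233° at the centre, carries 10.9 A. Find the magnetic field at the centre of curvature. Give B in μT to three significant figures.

The Biot–Savart field of a circular arc at its centre is B = μ₀Iφ/(4πR), with φ = 4.067 rad.
B = (4π×10⁻⁷ × 10.9 × 4.067) / (4π × 0.0611) = 7.25×10⁻⁵ T.

B ≈ 72.5 μT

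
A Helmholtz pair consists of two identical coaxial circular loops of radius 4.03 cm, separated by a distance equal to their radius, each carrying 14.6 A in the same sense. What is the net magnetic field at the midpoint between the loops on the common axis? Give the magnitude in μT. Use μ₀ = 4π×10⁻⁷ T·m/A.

B ≈ 326 μT

Each loop contributes B = μ₀IR²/[2(R²+z²)^(3/2)] on the axis, with z measured from that loop.
Loop 1 (z = 0.02015 m): B₁ = 1.63×10⁻⁴ T. Loop 2 (z = 0.02015 m): B₂ = 1.63×10⁻⁴ T.
The fields add: B = B₁ + B₂ = 3.26×10⁻⁴ T.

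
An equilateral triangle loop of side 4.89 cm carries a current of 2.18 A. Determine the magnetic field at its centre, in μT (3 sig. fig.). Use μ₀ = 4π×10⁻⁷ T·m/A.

B ≈ 80.2 μT

Each side is a finite straight segment at perpendicular distance d = a/(2 tan(π/3)) = 0.01412 m from the centre, with end-angles ±π/3.
One side contributes B₁ = (μ₀I/4πd)·2 sin(π/3) = 2.67×10⁻⁵ T.
All 3 sides add in the same direction: B = 3 × 2.67×10⁻⁵ = 8.02×10⁻⁵ T.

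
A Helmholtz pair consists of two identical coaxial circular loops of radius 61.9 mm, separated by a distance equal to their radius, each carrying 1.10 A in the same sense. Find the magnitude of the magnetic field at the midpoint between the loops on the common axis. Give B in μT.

B ≈ 16.0 μT

Each loop contributes B = μ₀IR²/[2(R²+z²)^(3/2)] on the axis, with z measured from that loop.
Loop 1 (z = 0.03095 m): B₁ = 7.99×10⁻⁶ T. Loop 2 (z = 0.03095 m): B₂ = 7.99×10⁻⁶ T.
The fields add: B = B₁ + B₂ = 1.60×10⁻⁵ T.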